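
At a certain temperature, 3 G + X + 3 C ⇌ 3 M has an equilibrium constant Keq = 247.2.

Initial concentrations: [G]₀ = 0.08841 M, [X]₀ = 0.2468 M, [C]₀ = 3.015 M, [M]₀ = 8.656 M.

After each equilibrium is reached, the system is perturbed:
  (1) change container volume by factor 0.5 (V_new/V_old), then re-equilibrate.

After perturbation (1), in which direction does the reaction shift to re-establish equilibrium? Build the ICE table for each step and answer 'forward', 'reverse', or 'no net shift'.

Q₀ = 1.3875e+05 vs Keq = 247.2 ⇒ Q>K, reverse
Step 1:
                    G           X           C           M
  init        0.08841      0.2468       3.015       8.656
  Δ            0.4317      0.1439      0.4317     -0.4317
  eq           0.5201      0.3907       3.447       8.224
  solve Keq expr → x = -0.1439; check Q = 247.2
Then change container volume by factor 0.5 (V_new/V_old).
Step 2:
                    G           X           C           M
  init           1.04      0.7814       6.893       16.45
  Δ           -0.5362     -0.1787     -0.5362      0.5362
  eq            0.504      0.6027       6.357       16.98
  solve Keq expr → x = 0.1787; check Q = 247.2

Direction: forward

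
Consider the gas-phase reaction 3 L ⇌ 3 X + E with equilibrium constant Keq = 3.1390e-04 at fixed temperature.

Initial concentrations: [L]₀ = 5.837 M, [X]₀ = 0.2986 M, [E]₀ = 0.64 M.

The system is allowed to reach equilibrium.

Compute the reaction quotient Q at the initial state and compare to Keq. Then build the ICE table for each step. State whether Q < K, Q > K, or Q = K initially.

Q₀ = 8.5680e-05 vs Keq = 3.1390e-04 ⇒ Q<K, forward
Step 1:
                   L          X          E
  init         5.837     0.2986       0.64
  Δ          -0.1402     0.1402    0.04674
  eq           5.697     0.4388     0.6867
  solve Keq expr → x = 0.04674; check Q = 3.1390e-04

Q₀ = 8.5680e-05; Q < K (proceeds forward)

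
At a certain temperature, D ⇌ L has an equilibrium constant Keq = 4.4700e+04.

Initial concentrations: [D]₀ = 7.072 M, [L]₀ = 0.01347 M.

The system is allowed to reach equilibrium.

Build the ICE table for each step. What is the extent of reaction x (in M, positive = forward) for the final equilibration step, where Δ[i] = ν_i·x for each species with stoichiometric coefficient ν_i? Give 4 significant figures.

Q₀ = 0.001905 vs Keq = 4.4700e+04 ⇒ Q<K, forward
Step 1:
                   D          L
  I            7.072    0.01347
  C           -7.072      7.072
  E       1.5851e-04      7.085
  solve Keq expr → x = 7.072; check Q = 4.4700e+04

x = 7.072 M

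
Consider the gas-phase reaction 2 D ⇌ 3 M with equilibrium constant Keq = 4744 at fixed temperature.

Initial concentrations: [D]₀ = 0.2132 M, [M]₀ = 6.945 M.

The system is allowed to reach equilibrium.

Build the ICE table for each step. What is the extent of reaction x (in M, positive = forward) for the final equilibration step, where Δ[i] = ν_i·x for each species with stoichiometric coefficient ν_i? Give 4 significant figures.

x = -0.02419 M

Q₀ = 7370 vs Keq = 4744 ⇒ Q>K, reverse
Step 1:
                   D          M
  Initial     0.2132      6.945
  Change     0.04837   -0.07256
  Equil       0.2616      6.872
  solve Keq expr → x = -0.02419; check Q = 4744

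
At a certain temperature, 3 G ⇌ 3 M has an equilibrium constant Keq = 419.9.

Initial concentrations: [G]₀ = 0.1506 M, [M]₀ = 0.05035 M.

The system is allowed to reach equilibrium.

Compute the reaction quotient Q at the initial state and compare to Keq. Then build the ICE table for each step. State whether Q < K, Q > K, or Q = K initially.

Q₀ = 0.03737 vs Keq = 419.9 ⇒ Q<K, forward
Step 1:
                    G           M
  Initial      0.1506     0.05035
  Change      -0.1269      0.1269
  Equil       0.02367      0.1773
  solve Keq expr → x = 0.04231; check Q = 419.9

Q₀ = 0.03737; Q < K (proceeds forward)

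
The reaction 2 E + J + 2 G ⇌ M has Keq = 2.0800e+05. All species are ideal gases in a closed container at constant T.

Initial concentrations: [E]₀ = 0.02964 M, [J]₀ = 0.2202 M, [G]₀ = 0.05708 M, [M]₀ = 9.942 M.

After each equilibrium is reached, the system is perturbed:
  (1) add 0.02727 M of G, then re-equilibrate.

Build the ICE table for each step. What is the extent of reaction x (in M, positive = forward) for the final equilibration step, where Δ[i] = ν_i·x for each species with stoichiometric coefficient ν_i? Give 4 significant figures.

Q₀ = 1.5774e+07 vs Keq = 2.0800e+05 ⇒ Q>K, reverse
Step 1:
                   E          J          G          M
  init       0.02964     0.2202    0.05708      9.942
  Δ          0.07409    0.03704    0.07409   -0.03704
  eq          0.1037     0.2572     0.1312      9.905
  solve Keq expr → x = -0.03704; check Q = 2.0800e+05
Then add 0.02727 M of G.
Step 2:
                   E          J          G          M
  init        0.1037     0.2572     0.1584      9.905
  Δ         -0.01066  -0.005331   -0.01066   0.005331
  eq         0.09306     0.2519     0.1478       9.91
  solve Keq expr → x = 0.005331; check Q = 2.0800e+05

x = 0.005331 M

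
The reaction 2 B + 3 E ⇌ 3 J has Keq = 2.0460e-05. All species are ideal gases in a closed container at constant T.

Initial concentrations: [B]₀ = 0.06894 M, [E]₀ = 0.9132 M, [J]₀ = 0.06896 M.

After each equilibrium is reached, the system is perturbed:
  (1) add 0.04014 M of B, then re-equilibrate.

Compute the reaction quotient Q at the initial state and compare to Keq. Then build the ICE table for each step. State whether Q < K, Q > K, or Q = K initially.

Q₀ = 0.0906; Q > K (proceeds reverse)

Q₀ = 0.0906 vs Keq = 2.0460e-05 ⇒ Q>K, reverse
Step 1:
                   B          E          J
  I          0.06894     0.9132    0.06896
  C          0.04187     0.0628    -0.0628
  E           0.1108      0.976   0.006158
  solve Keq expr → x = -0.02093; check Q = 2.0460e-05
Then add 0.04014 M of B.
Step 2:
                   B          E          J
  I           0.1509      0.976   0.006158
  C       -9.1223e-04  -0.001368   0.001368
  E             0.15     0.9746   0.007527
  solve Keq expr → x = 4.5612e-04; check Q = 2.0460e-05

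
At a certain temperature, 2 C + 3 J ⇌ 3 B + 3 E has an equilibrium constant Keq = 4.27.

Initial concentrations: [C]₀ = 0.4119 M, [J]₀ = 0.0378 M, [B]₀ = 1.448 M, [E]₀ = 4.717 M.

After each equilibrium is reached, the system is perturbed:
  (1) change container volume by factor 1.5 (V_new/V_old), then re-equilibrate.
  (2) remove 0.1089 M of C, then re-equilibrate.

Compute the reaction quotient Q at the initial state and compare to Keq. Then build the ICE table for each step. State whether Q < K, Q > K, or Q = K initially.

Q₀ = 3.4773e+07 vs Keq = 4.27 ⇒ Q>K, reverse
Step 1:
                  C         J         B         E
  I          0.4119    0.0378     1.448     4.717
  C           0.656     0.984    -0.984    -0.984
  E           1.068     1.022     0.464     3.733
  solve Keq expr → x = -0.328; check Q = 4.27
Then change container volume by factor 1.5 (V_new/V_old).
Step 2:
                  C         J         B         E
  I          0.7119    0.6812    0.3093     2.489
  C        -0.01598  -0.02397   0.02397   0.02397
  E           0.696    0.6573    0.3333     2.513
  solve Keq expr → x = 0.007989; check Q = 4.27
Then remove 0.1089 M of C.
Step 3:
                  C         J         B         E
  I          0.5871    0.6573    0.3333     2.513
  C         0.01317   0.01976  -0.01976  -0.01976
  E          0.6002     0.677    0.3135     2.493
  solve Keq expr → x = -0.006587; check Q = 4.27

Q₀ = 3.4773e+07; Q > K (proceeds reverse)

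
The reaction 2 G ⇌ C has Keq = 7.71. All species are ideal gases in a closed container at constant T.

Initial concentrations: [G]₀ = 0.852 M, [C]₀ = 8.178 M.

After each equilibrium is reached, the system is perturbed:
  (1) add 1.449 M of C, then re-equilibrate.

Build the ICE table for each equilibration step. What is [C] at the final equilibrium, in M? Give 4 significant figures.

Q₀ = 11.27 vs Keq = 7.71 ⇒ Q>K, reverse
Step 1:
                  G         C
  I           0.852     8.178
  C          0.1725  -0.08623
  E           1.024     8.092
  solve Keq expr → x = -0.08623; check Q = 7.71
Then add 1.449 M of C.
Step 2:
                  G         C
  I           1.024     9.541
  C         0.08546  -0.04273
  E            1.11     9.498
  solve Keq expr → x = -0.04273; check Q = 7.71

[C]_eq = 9.498 M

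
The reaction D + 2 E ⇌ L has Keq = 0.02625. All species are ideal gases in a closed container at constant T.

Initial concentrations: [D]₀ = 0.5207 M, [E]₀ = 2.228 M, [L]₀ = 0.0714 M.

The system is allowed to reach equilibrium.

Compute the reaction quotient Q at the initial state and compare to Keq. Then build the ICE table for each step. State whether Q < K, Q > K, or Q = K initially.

Q₀ = 0.02762; Q > K (proceeds reverse)

Q₀ = 0.02762 vs Keq = 0.02625 ⇒ Q>K, reverse
Step 1:
                   D          E          L
  I           0.5207      2.228     0.0714
  C         0.002834   0.005667  -0.002834
  E           0.5235      2.234    0.06857
  solve Keq expr → x = -0.002834; check Q = 0.02625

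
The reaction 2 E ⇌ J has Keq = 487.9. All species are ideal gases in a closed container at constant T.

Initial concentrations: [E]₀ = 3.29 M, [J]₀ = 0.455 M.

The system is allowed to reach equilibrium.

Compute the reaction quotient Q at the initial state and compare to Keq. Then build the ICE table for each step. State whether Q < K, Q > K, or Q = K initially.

Q₀ = 0.04204 vs Keq = 487.9 ⇒ Q<K, forward
Step 1:
                    E           J
  I              3.29       0.455
  C            -3.225       1.612
  E            0.0651       2.067
  solve Keq expr → x = 1.612; check Q = 487.9

Q₀ = 0.04204; Q < K (proceeds forward)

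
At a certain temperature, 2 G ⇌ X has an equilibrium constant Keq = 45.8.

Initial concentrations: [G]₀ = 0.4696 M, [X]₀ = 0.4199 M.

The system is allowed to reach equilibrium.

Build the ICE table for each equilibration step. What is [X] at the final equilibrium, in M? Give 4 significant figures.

[X]_eq = 0.5976 M

Q₀ = 1.904 vs Keq = 45.8 ⇒ Q<K, forward
Step 1:
                  G         X
  I          0.4696    0.4199
  C         -0.3554    0.1777
  E          0.1142    0.5976
  solve Keq expr → x = 0.1777; check Q = 45.8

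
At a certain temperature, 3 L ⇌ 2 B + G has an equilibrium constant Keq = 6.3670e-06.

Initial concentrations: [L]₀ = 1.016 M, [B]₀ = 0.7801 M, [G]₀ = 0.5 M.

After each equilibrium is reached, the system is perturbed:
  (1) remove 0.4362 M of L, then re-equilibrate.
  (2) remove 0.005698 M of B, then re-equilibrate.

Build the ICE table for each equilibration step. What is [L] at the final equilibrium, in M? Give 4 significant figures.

[L]_eq = 1.717 M

Q₀ = 0.2901 vs Keq = 6.3670e-06 ⇒ Q>K, reverse
Step 1:
                  L         B         G
  init        1.016    0.7801       0.5
  Δ           1.136   -0.7572   -0.3786
  eq          2.152   0.02286    0.1214
  solve Keq expr → x = -0.3786; check Q = 6.3670e-06
Then remove 0.4362 M of L.
Step 2:
                  L         B         G
  init        1.716   0.02286    0.1214
  Δ        0.009357 -0.006238 -0.003119
  eq          1.725   0.01662    0.1183
  solve Keq expr → x = -0.003119; check Q = 6.3670e-06
Then remove 0.005698 M of B.
Step 3:
                  L         B         G
  init        1.725   0.01093    0.1183
  Δ       -0.008094  0.005396  0.002698
  eq          1.717   0.01632     0.121
  solve Keq expr → x = 0.002698; check Q = 6.3670e-06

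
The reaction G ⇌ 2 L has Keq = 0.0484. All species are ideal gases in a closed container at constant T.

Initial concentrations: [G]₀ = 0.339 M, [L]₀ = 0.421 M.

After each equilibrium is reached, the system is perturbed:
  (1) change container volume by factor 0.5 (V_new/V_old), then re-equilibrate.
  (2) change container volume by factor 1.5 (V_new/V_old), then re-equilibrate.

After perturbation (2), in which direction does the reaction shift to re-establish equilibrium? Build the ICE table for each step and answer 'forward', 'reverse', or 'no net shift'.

Q₀ = 0.5228 vs Keq = 0.0484 ⇒ Q>K, reverse
Step 1:
                    G           L
  init          0.339       0.421
  Δ            0.1348     -0.2696
  eq           0.4738      0.1514
  solve Keq expr → x = -0.1348; check Q = 0.0484
Then change container volume by factor 0.5 (V_new/V_old).
Step 2:
                    G           L
  init         0.9476      0.3029
  Δ           0.04201    -0.08401
  eq           0.9896      0.2189
  solve Keq expr → x = -0.04201; check Q = 0.0484
Then change container volume by factor 1.5 (V_new/V_old).
Step 3:
                    G           L
  init         0.6597      0.1459
  Δ          -0.01535      0.0307
  eq           0.6444      0.1766
  solve Keq expr → x = 0.01535; check Q = 0.0484

Direction: forward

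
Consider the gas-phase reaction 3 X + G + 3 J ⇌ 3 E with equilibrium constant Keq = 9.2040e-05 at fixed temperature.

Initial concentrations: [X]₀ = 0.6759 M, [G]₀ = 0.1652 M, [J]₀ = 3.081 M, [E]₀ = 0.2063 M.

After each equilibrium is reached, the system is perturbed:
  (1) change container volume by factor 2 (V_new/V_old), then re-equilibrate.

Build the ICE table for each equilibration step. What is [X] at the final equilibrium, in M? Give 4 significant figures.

Q₀ = 0.005885 vs Keq = 9.2040e-05 ⇒ Q>K, reverse
Step 1:
                  X         G         J         E
  Initial    0.6759    0.1652     3.081    0.2063
  Change     0.1361   0.04538    0.1361   -0.1361
  Equil       0.812    0.2106     3.217   0.07017
  solve Keq expr → x = -0.04538; check Q = 9.2040e-05
Then change container volume by factor 2 (V_new/V_old).
Step 2:
                  X         G         J         E
  Initial     0.406    0.1053     1.609   0.03509
  Change    0.01999  0.006663   0.01999  -0.01999
  Equil       0.426     0.112     1.629    0.0151
  solve Keq expr → x = -0.006663; check Q = 9.2040e-05

[X]_eq = 0.426 M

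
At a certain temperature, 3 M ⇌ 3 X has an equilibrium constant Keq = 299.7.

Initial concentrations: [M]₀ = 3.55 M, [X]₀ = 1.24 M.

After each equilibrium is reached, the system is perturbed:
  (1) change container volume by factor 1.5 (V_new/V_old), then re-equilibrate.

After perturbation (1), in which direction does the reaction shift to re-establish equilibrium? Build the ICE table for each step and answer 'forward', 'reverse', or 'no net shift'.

Direction: no net shift

Q₀ = 0.04262 vs Keq = 299.7 ⇒ Q<K, forward
Step 1:
                   M          X
  Initial       3.55       1.24
  Change      -2.927      2.927
  Equil       0.6227      4.167
  solve Keq expr → x = 0.9758; check Q = 299.7
Then change container volume by factor 1.5 (V_new/V_old).
Step 2:
                   M          X
  Initial     0.4151      2.778
  Change           0          0
  Equil       0.4151      2.778
  solve Keq expr → x = 0; check Q = 299.7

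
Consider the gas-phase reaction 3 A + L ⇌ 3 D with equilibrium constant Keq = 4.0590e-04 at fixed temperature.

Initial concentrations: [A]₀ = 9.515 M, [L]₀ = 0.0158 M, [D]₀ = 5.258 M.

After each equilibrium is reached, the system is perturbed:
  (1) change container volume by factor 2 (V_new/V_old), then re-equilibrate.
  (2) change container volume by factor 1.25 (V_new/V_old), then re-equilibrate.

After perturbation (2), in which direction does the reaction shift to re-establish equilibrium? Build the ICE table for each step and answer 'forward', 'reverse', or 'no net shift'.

Q₀ = 10.68 vs Keq = 4.0590e-04 ⇒ Q>K, reverse
Step 1:
                  A         L         D
  Initial     9.515    0.0158     5.258
  Change       4.13     1.377     -4.13
  Equil       13.64     1.392     1.128
  solve Keq expr → x = -1.377; check Q = 4.0590e-04
Then change container volume by factor 2 (V_new/V_old).
Step 2:
                  A         L         D
  Initial     6.822    0.6962    0.5641
  Change     0.1023   0.03412   -0.1023
  Equil       6.925    0.7303    0.4617
  solve Keq expr → x = -0.03412; check Q = 4.0590e-04
Then change container volume by factor 1.25 (V_new/V_old).
Step 3:
                  A         L         D
  Initial      5.54    0.5843    0.3694
  Change    0.02349  0.007831  -0.02349
  Equil       5.563    0.5921    0.3459
  solve Keq expr → x = -0.007831; check Q = 4.0590e-04

Direction: reverse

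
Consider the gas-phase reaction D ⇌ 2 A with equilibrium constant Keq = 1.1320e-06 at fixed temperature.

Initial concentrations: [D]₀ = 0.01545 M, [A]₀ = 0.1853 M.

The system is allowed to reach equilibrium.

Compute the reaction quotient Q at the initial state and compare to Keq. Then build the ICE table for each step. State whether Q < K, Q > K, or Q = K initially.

Q₀ = 2.222 vs Keq = 1.1320e-06 ⇒ Q>K, reverse
Step 1:
                  D         A
  I         0.01545    0.1853
  C         0.09248    -0.185
  E          0.1079 3.4953e-04
  solve Keq expr → x = -0.09248; check Q = 1.1320e-06

Q₀ = 2.222; Q > K (proceeds reverse)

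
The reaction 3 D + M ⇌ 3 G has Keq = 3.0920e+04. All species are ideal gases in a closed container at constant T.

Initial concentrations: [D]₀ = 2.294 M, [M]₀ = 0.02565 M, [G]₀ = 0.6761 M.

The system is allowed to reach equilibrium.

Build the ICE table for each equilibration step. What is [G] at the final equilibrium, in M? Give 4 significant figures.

[G]_eq = 0.753 M

Q₀ = 0.9981 vs Keq = 3.0920e+04 ⇒ Q<K, forward
Step 1:
                  D         M         G
  I           2.294   0.02565    0.6761
  C        -0.07695  -0.02565   0.07695
  E           2.217 1.2674e-06     0.753
  solve Keq expr → x = 0.02565; check Q = 3.0920e+04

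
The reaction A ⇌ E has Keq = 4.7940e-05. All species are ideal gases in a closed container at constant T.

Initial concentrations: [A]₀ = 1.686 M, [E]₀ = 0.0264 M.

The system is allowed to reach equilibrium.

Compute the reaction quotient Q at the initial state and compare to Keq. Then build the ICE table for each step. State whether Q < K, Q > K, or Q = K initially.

Q₀ = 0.01566; Q > K (proceeds reverse)

Q₀ = 0.01566 vs Keq = 4.7940e-05 ⇒ Q>K, reverse
Step 1:
                  A         E
  init        1.686    0.0264
  Δ         0.02632  -0.02632
  eq          1.712 8.2089e-05
  solve Keq expr → x = -0.02632; check Q = 4.7940e-05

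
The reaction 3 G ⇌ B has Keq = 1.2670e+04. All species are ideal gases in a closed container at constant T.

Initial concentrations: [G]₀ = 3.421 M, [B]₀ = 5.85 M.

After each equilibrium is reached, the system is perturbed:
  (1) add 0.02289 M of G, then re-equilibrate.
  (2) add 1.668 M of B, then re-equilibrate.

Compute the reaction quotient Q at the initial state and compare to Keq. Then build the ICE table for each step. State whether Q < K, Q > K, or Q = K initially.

Q₀ = 0.1461; Q < K (proceeds forward)

Q₀ = 0.1461 vs Keq = 1.2670e+04 ⇒ Q<K, forward
Step 1:
                    G           B
  Initial       3.421        5.85
  Change       -3.339       1.113
  Equil       0.08191       6.963
  solve Keq expr → x = 1.113; check Q = 1.2670e+04
Then add 0.02289 M of G.
Step 2:
                    G           B
  Initial      0.1048       6.963
  Change     -0.02286     0.00762
  Equil       0.08194       6.971
  solve Keq expr → x = 0.00762; check Q = 1.2670e+04
Then add 1.668 M of B.
Step 3:
                    G           B
  Initial     0.08194       8.639
  Change     0.006068   -0.002023
  Equil       0.08801       8.637
  solve Keq expr → x = -0.002023; check Q = 1.2670e+04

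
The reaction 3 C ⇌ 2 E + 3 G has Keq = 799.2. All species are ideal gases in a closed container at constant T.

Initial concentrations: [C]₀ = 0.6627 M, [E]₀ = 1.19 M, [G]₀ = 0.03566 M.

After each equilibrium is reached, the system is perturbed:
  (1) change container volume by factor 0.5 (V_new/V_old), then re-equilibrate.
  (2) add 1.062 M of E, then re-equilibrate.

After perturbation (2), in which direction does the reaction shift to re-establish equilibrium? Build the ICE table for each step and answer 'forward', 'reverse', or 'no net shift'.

Direction: reverse

Q₀ = 2.2064e-04 vs Keq = 799.2 ⇒ Q<K, forward
Step 1:
                    C           E           G
  I            0.6627        1.19     0.03566
  C           -0.5739      0.3826      0.5739
  E           0.08882       1.573      0.6095
  solve Keq expr → x = 0.1913; check Q = 799.2
Then change container volume by factor 0.5 (V_new/V_old).
Step 2:
                    C           E           G
  I            0.1776       3.145       1.219
  C           0.08226    -0.05484    -0.08226
  E            0.2599        3.09       1.137
  solve Keq expr → x = -0.02742; check Q = 799.2
Then add 1.062 M of E.
Step 3:
                    C           E           G
  I            0.2599       4.152       1.137
  C           0.04315    -0.02877    -0.04315
  E            0.3031       4.124       1.094
  solve Keq expr → x = -0.01438; check Q = 799.2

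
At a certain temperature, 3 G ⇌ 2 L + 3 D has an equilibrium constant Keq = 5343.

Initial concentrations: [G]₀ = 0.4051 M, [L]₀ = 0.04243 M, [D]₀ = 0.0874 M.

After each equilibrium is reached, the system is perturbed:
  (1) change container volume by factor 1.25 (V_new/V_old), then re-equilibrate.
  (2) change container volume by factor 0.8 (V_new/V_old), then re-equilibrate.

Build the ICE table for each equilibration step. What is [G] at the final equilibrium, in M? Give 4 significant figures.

[G]_eq = 0.01242 M

Q₀ = 1.8080e-05 vs Keq = 5343 ⇒ Q<K, forward
Step 1:
                  G         L         D
  init       0.4051   0.04243    0.0874
  Δ         -0.3927    0.2618    0.3927
  eq        0.01242    0.3042    0.4801
  solve Keq expr → x = 0.1309; check Q = 5343
Then change container volume by factor 1.25 (V_new/V_old).
Step 2:
                  G         L         D
  init     0.009937    0.2434    0.3841
  Δ       -0.001323 8.8221e-04  0.001323
  eq       0.008614    0.2443    0.3854
  solve Keq expr → x = 4.4110e-04; check Q = 5343
Then change container volume by factor 0.8 (V_new/V_old).
Step 3:
                  G         L         D
  init      0.01077    0.3053    0.4817
  Δ        0.001654 -0.001103 -0.001654
  eq        0.01242    0.3042    0.4801
  solve Keq expr → x = -5.5138e-04; check Q = 5343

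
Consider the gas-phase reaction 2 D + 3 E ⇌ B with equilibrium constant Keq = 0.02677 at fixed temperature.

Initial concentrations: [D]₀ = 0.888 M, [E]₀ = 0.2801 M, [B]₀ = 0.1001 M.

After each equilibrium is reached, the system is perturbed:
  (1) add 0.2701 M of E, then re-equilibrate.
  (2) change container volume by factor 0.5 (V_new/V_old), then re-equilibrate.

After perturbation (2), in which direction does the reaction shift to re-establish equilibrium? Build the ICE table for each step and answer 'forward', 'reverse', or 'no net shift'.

Q₀ = 5.777 vs Keq = 0.02677 ⇒ Q>K, reverse
Step 1:
                   D          E          B
  I            0.888     0.2801     0.1001
  C           0.1891     0.2836   -0.09454
  E            1.077     0.5637   0.005563
  solve Keq expr → x = -0.09454; check Q = 0.02677
Then add 0.2701 M of E.
Step 2:
                   D          E          B
  I            1.077     0.8338   0.005563
  C         -0.01996   -0.02993   0.009978
  E            1.057     0.8039    0.01554
  solve Keq expr → x = 0.009978; check Q = 0.02677
Then change container volume by factor 0.5 (V_new/V_old).
Step 3:
                   D          E          B
  I            2.114      1.608    0.03108
  C           -0.264     -0.396      0.132
  E             1.85      1.212     0.1631
  solve Keq expr → x = 0.132; check Q = 0.02677

Direction: forward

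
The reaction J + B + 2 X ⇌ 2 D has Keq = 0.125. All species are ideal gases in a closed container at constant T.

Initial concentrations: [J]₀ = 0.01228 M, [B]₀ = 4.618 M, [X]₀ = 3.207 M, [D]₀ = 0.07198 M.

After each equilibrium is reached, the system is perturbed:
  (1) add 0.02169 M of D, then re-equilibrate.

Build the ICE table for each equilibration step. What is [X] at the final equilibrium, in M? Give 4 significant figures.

[X]_eq = 3.187 M

Q₀ = 0.008883 vs Keq = 0.125 ⇒ Q<K, forward
Step 1:
                    J           B           X           D
  init        0.01228       4.618       3.207     0.07198
  Δ          -0.01078    -0.01078    -0.02157     0.02157
  eq         0.001497       4.607       3.185     0.09355
  solve Keq expr → x = 0.01078; check Q = 0.125
Then add 0.02169 M of D.
Step 2:
                    J           B           X           D
  init       0.001497       4.607       3.185      0.1152
  Δ        7.1643e-04  7.1643e-04    0.001433   -0.001433
  eq         0.002214       4.608       3.187      0.1138
  solve Keq expr → x = -7.1643e-04; check Q = 0.125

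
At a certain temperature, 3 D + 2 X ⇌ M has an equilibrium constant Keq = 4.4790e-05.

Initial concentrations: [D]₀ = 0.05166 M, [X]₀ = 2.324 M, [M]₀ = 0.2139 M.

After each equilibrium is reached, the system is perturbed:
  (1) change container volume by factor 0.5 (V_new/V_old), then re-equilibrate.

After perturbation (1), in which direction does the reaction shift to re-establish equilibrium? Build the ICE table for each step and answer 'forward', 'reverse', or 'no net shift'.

Q₀ = 287.3 vs Keq = 4.4790e-05 ⇒ Q>K, reverse
Step 1:
                   D          X          M
  I          0.05166      2.324     0.2139
  C           0.6414     0.4276    -0.2138
  E            0.693      2.752 1.1287e-04
  solve Keq expr → x = -0.2138; check Q = 4.4790e-05
Then change container volume by factor 0.5 (V_new/V_old).
Step 2:
                   D          X          M
  I            1.386      5.503 2.2574e-04
  C        -0.009902  -0.006602   0.003301
  E            1.376      5.497   0.003527
  solve Keq expr → x = 0.003301; check Q = 4.4790e-05

Direction: forward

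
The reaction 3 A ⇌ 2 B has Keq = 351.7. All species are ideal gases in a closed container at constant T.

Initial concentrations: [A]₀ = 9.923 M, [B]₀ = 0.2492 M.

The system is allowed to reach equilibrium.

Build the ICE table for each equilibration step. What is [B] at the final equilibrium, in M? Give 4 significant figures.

Q₀ = 6.3558e-05 vs Keq = 351.7 ⇒ Q<K, forward
Step 1:
                   A          B
  init         9.923     0.2492
  Δ           -9.428      6.285
  eq          0.4952      6.534
  solve Keq expr → x = 3.143; check Q = 351.7

[B]_eq = 6.534 M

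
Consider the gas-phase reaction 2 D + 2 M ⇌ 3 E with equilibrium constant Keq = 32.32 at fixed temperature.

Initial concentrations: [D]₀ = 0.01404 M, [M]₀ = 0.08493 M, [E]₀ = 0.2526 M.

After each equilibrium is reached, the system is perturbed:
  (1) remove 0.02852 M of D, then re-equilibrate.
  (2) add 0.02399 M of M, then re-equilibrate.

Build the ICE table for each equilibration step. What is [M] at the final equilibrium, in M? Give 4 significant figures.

Q₀ = 1.1336e+04 vs Keq = 32.32 ⇒ Q>K, reverse
Step 1:
                  D         M         E
  Initial   0.01404   0.08493    0.2526
  Change    0.06211   0.06211  -0.09317
  Equil     0.07615     0.147    0.1594
  solve Keq expr → x = -0.03106; check Q = 32.32
Then remove 0.02852 M of D.
Step 2:
                  D         M         E
  Initial   0.04763     0.147    0.1594
  Change    0.01165   0.01165  -0.01748
  Equil     0.05928    0.1587     0.142
  solve Keq expr → x = -0.005825; check Q = 32.32
Then add 0.02399 M of M.
Step 3:
                  D         M         E
  Initial   0.05928    0.1827     0.142
  Change  -0.003657 -0.003657  0.005486
  Equil     0.05563     0.179    0.1474
  solve Keq expr → x = 0.001829; check Q = 32.32

[M]_eq = 0.179 M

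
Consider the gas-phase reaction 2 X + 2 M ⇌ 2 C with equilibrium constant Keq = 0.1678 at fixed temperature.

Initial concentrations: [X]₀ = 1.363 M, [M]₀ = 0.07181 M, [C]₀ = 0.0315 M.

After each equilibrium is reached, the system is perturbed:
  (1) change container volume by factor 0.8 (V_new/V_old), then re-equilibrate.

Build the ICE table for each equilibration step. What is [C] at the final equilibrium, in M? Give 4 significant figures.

[C]_eq = 0.05283 M

Q₀ = 0.1036 vs Keq = 0.1678 ⇒ Q<K, forward
Step 1:
                    X           M           C
  init          1.363     0.07181      0.0315
  Δ          -0.00542    -0.00542     0.00542
  eq            1.358     0.06639     0.03692
  solve Keq expr → x = 0.00271; check Q = 0.1678
Then change container volume by factor 0.8 (V_new/V_old).
Step 2:
                    X           M           C
  init          1.697     0.08299     0.04615
  Δ         -0.006683   -0.006683    0.006683
  eq             1.69      0.0763     0.05283
  solve Keq expr → x = 0.003342; check Q = 0.1678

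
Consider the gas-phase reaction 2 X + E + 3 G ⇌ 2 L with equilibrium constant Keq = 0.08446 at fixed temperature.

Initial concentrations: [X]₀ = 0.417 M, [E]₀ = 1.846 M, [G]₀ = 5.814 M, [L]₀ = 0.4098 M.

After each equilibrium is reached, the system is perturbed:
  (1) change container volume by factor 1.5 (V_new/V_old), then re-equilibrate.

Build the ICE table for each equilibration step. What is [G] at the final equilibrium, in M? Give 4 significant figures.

[G]_eq = 3.713 M

Q₀ = 0.002662 vs Keq = 0.08446 ⇒ Q<K, forward
Step 1:
                   X          E          G          L
  init         0.417      1.846      5.814     0.4098
  Δ          -0.2738    -0.1369    -0.4106     0.2738
  eq          0.1432      1.709      5.403     0.6836
  solve Keq expr → x = 0.1369; check Q = 0.08446
Then change container volume by factor 1.5 (V_new/V_old).
Step 2:
                   X          E          G          L
  init       0.09549      1.139      3.602     0.4557
  Δ          0.07384    0.03692     0.1108   -0.07384
  eq          0.1693      1.176      3.713     0.3819
  solve Keq expr → x = -0.03692; check Q = 0.08446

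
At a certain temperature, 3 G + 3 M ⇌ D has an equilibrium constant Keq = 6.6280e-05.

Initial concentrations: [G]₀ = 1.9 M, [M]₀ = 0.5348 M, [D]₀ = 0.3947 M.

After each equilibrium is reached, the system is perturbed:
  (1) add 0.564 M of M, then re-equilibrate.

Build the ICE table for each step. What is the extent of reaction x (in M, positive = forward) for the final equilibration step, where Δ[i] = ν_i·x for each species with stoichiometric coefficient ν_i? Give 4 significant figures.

Q₀ = 0.3762 vs Keq = 6.6280e-05 ⇒ Q>K, reverse
Step 1:
                    G           M           D
  init            1.9      0.5348      0.3947
  Δ             1.157       1.157     -0.3855
  eq            3.057       1.691    0.009159
  solve Keq expr → x = -0.3855; check Q = 6.6280e-05
Then add 0.564 M of M.
Step 2:
                    G           M           D
  init          3.057       2.255    0.009159
  Δ          -0.03287    -0.03287     0.01096
  eq            3.024       2.223     0.02012
  solve Keq expr → x = 0.01096; check Q = 6.6280e-05

x = 0.01096 M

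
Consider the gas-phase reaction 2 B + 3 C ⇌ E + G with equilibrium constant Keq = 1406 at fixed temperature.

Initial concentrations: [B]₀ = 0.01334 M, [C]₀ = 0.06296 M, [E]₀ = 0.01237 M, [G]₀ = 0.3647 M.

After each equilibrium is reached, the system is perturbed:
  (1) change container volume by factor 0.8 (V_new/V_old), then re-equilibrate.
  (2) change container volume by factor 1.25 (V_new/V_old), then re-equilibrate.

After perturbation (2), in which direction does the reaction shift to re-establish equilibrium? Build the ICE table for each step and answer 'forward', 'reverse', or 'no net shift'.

Direction: reverse

Q₀ = 1.0158e+05 vs Keq = 1406 ⇒ Q>K, reverse
Step 1:
                  B         C         E         G
  init      0.01334   0.06296   0.01237    0.3647
  Δ         0.01865   0.02798 -0.009325 -0.009325
  eq        0.03199   0.09094  0.003045    0.3554
  solve Keq expr → x = -0.009325; check Q = 1406
Then change container volume by factor 0.8 (V_new/V_old).
Step 2:
                  B         C         E         G
  init      0.03999    0.1137  0.003806    0.4442
  Δ       -0.003299 -0.004948  0.001649  0.001649
  eq        0.03669    0.1087  0.005455    0.4459
  solve Keq expr → x = 0.001649; check Q = 1406
Then change container volume by factor 1.25 (V_new/V_old).
Step 3:
                  B         C         E         G
  init      0.02935   0.08698  0.004364    0.3567
  Δ        0.002639  0.003958 -0.001319 -0.001319
  eq        0.03199   0.09094  0.003045    0.3554
  solve Keq expr → x = -0.001319; check Q = 1406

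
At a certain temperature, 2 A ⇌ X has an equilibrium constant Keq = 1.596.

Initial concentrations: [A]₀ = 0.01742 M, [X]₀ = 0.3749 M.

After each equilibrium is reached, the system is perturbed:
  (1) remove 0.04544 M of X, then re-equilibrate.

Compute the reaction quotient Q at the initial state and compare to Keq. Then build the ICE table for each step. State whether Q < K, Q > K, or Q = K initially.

Q₀ = 1235; Q > K (proceeds reverse)

Q₀ = 1235 vs Keq = 1.596 ⇒ Q>K, reverse
Step 1:
                   A          X
  I          0.01742     0.3749
  C           0.3406    -0.1703
  E            0.358     0.2046
  solve Keq expr → x = -0.1703; check Q = 1.596
Then remove 0.04544 M of X.
Step 2:
                   A          X
  I            0.358     0.1592
  C         -0.02845    0.01422
  E           0.3296     0.1734
  solve Keq expr → x = 0.01422; check Q = 1.596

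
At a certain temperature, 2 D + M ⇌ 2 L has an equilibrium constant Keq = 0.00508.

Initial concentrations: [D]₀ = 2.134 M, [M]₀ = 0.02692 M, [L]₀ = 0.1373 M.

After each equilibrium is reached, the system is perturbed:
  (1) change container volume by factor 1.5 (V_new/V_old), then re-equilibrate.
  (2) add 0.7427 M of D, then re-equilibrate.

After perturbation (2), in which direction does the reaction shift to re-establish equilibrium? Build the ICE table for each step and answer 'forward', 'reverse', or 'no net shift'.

Direction: forward

Q₀ = 0.1538 vs Keq = 0.00508 ⇒ Q>K, reverse
Step 1:
                  D         M         L
  Initial     2.134   0.02692    0.1373
  Change    0.09411   0.04705  -0.09411
  Equil       2.228   0.07397   0.04319
  solve Keq expr → x = -0.04705; check Q = 0.00508
Then change container volume by factor 1.5 (V_new/V_old).
Step 2:
                  D         M         L
  Initial     1.485   0.04932   0.02879
  Change    0.00466   0.00233  -0.00466
  Equil        1.49   0.05165   0.02414
  solve Keq expr → x = -0.00233; check Q = 0.00508
Then add 0.7427 M of D.
Step 3:
                  D         M         L
  Initial     2.233   0.05165   0.02414
  Change   -0.01007 -0.005034   0.01007
  Equil       2.223   0.04661    0.0342
  solve Keq expr → x = 0.005034; check Q = 0.00508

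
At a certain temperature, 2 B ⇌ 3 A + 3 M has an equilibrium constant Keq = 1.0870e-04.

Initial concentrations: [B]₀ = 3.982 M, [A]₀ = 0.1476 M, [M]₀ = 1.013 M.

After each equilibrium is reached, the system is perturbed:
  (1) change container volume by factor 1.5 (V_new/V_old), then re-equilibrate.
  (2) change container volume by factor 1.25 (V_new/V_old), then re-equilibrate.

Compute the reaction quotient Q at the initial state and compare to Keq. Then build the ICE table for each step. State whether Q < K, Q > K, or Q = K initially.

Q₀ = 2.1081e-04 vs Keq = 1.0870e-04 ⇒ Q>K, reverse
Step 1:
                    B           A           M
  I             3.982      0.1476       1.013
  C            0.0172     -0.0258     -0.0258
  E             3.999      0.1218      0.9872
  solve Keq expr → x = -0.008599; check Q = 1.0870e-04
Then change container volume by factor 1.5 (V_new/V_old).
Step 2:
                    B           A           M
  I             2.666      0.0812      0.6581
  C          -0.03184     0.04776     0.04776
  E             2.634       0.129      0.7059
  solve Keq expr → x = 0.01592; check Q = 1.0870e-04
Then change container volume by factor 1.25 (V_new/V_old).
Step 3:
                    B           A           M
  I             2.107      0.1032      0.5647
  C          -0.01888     0.02832     0.02832
  E             2.089      0.1315       0.593
  solve Keq expr → x = 0.009441; check Q = 1.0870e-04

Q₀ = 2.1081e-04; Q > K (proceeds reverse)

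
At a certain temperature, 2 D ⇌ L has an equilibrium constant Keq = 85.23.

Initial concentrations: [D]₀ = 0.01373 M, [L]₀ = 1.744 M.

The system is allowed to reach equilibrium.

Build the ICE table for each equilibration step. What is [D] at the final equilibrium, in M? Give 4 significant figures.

[D]_eq = 0.1404 M

Q₀ = 9251 vs Keq = 85.23 ⇒ Q>K, reverse
Step 1:
                  D         L
  Initial   0.01373     1.744
  Change     0.1267  -0.06335
  Equil      0.1404     1.681
  solve Keq expr → x = -0.06335; check Q = 85.23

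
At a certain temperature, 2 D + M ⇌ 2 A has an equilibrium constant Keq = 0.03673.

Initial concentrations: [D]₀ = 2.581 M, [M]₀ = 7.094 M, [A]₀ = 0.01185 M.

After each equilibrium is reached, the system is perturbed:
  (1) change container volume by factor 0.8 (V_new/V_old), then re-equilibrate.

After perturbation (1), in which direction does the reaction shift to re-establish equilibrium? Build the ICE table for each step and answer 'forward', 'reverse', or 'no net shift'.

Q₀ = 2.9715e-06 vs Keq = 0.03673 ⇒ Q<K, forward
Step 1:
                    D           M           A
  Initial       2.581       7.094     0.01185
  Change      -0.8466     -0.4233      0.8466
  Equil         1.734       6.671      0.8585
  solve Keq expr → x = 0.4233; check Q = 0.03673
Then change container volume by factor 0.8 (V_new/V_old).
Step 2:
                    D           M           A
  Initial       2.168       8.338       1.073
  Change     -0.07976    -0.03988     0.07976
  Equil         2.088       8.298       1.153
  solve Keq expr → x = 0.03988; check Q = 0.03673

Direction: forward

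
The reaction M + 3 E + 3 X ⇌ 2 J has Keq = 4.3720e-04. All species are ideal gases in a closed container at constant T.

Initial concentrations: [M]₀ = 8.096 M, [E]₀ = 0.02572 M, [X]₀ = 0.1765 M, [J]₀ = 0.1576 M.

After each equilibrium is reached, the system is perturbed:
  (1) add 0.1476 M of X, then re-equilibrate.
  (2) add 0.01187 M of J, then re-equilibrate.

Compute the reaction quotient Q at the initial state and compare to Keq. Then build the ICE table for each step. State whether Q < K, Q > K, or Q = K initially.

Q₀ = 3.2794e+04 vs Keq = 4.3720e-04 ⇒ Q>K, reverse
Step 1:
                    M           E           X           J
  init          8.096     0.02572      0.1765      0.1576
  Δ           0.07777      0.2333      0.2333     -0.1555
  eq            8.174       0.259      0.4098    0.002067
  solve Keq expr → x = -0.07777; check Q = 4.3720e-04
Then add 0.1476 M of X.
Step 2:
                    M           E           X           J
  init          8.174       0.259      0.5574    0.002067
  Δ       -5.8184e-04   -0.001746   -0.001746    0.001164
  eq            8.173      0.2573      0.5557    0.003231
  solve Keq expr → x = 5.8184e-04; check Q = 4.3720e-04
Then add 0.01187 M of J.
Step 3:
                    M           E           X           J
  init          8.173      0.2573      0.5557      0.0151
  Δ          0.005688     0.01707     0.01707    -0.01138
  eq            8.179      0.2743      0.5727    0.003724
  solve Keq expr → x = -0.005688; check Q = 4.3720e-04

Q₀ = 3.2794e+04; Q > K (proceeds reverse)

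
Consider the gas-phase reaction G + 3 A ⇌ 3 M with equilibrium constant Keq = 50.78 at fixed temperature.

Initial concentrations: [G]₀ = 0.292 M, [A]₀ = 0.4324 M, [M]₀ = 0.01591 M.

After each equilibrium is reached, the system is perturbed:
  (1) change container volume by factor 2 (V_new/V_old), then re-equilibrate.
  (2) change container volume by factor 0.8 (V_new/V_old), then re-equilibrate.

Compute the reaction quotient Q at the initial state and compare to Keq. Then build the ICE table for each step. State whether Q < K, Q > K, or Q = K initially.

Q₀ = 1.7060e-04 vs Keq = 50.78 ⇒ Q<K, forward
Step 1:
                    G           A           M
  init          0.292      0.4324     0.01591
  Δ          -0.09667       -0.29        0.29
  eq           0.1953      0.1424      0.3059
  solve Keq expr → x = 0.09667; check Q = 50.78
Then change container volume by factor 2 (V_new/V_old).
Step 2:
                    G           A           M
  init        0.09766     0.07119       0.153
  Δ          0.003674     0.01102    -0.01102
  eq           0.1013     0.08221      0.1419
  solve Keq expr → x = -0.003674; check Q = 50.78
Then change container volume by factor 0.8 (V_new/V_old).
Step 3:
                    G           A           M
  init         0.1267      0.1028      0.1774
  Δ         -0.001512   -0.004536    0.004536
  eq           0.1252     0.09823       0.182
  solve Keq expr → x = 0.001512; check Q = 50.78

Q₀ = 1.7060e-04; Q < K (proceeds forward)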